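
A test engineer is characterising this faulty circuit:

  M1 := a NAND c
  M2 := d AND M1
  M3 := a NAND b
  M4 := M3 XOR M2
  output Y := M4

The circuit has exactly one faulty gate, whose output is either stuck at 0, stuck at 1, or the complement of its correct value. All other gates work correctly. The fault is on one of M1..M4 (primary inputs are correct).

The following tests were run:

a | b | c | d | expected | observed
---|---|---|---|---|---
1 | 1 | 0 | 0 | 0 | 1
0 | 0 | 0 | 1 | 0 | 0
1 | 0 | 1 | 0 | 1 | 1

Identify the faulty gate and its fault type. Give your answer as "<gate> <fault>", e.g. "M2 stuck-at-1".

Fault-free values for test 1 (a=1, b=1, c=0, d=0): M1=1, M2=0, M3=0, M4=0, giving Y=0. Observed 1.
Test 1: faults giving observed 1 are {M2 stuck-at-1, M2 inverted output, M3 stuck-at-1, M3 inverted output, M4 stuck-at-1, M4 inverted output}.
Test 2 (a=0, b=0, c=0, d=1): fault-free M1=1, M2=1, M3=1, M4=0 → 0; observed 0. Eliminates M2 inverted output, M3 inverted output, M4 stuck-at-1, M4 inverted output.
Test 3 (a=1, b=0, c=1, d=0): fault-free M1=0, M2=0, M3=1, M4=1 → 1; observed 1. Eliminates M2 stuck-at-1.
Only M3 stuck-at-1 is consistent with every test.

M3 stuck-at-1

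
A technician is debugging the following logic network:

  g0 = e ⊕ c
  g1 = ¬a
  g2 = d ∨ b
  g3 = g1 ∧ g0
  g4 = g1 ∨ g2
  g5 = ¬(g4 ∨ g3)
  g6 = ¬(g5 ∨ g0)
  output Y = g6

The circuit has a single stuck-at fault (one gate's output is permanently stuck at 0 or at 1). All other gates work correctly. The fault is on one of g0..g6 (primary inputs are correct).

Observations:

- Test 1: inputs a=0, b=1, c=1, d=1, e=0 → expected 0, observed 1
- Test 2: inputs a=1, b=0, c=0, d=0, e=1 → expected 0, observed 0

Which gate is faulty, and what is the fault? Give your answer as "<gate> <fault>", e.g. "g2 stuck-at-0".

g0 stuck-at-0

Fault-free values for test 1 (a=0, b=1, c=1, d=1, e=0): g0=1, g1=1, g2=1, g3=1, g4=1, g5=0, g6=0, giving Y=0. Observed 1.
Test 1: faults giving observed 1 are {g0 stuck-at-0, g6 stuck-at-1}.
Test 2 (a=1, b=0, c=0, d=0, e=1): fault-free g0=1, g1=0, g2=0, g3=0, g4=0, g5=1, g6=0 → 0; observed 0. Eliminates g6 stuck-at-1.
Only g0 stuck-at-0 is consistent with every test.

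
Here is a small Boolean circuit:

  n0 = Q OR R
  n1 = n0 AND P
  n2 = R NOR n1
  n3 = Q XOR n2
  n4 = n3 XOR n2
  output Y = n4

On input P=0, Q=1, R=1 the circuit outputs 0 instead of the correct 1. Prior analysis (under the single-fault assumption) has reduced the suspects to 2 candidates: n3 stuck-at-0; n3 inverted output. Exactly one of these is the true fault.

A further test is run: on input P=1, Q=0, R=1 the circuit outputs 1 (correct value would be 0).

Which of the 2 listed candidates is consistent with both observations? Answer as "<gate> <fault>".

Evaluate each candidate on input P=1, Q=0, R=1:
  n3 stuck-at-0: n0=1, n1=1, n2=0, n3=0 [stuck-at-0], n4=0 → 0 — eliminated
  n3 inverted output: n0=1, n1=1, n2=0, n3=1 [inverted output], n4=1 → 1 — matches
Only n3 inverted output reproduces the observed 1.

n3 inverted output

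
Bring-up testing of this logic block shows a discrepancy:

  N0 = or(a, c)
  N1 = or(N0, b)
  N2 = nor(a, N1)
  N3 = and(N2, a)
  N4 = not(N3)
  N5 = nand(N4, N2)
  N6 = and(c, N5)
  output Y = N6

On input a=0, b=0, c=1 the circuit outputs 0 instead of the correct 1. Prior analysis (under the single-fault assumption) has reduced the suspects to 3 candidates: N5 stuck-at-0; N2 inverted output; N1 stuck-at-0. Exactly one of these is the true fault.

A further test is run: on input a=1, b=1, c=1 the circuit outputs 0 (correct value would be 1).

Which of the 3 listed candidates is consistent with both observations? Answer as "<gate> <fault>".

N5 stuck-at-0

Evaluate each candidate on input a=1, b=1, c=1:
  N5 stuck-at-0: N0=1, N1=1, N2=0, N3=0, N4=1, N5=0 [stuck-at-0], N6=0 → 0 — matches
  N2 inverted output: N0=1, N1=1, N2=1 [inverted output], N3=1, N4=0, N5=1, N6=1 → 1 — eliminated
  N1 stuck-at-0: N0=1, N1=0 [stuck-at-0], N2=0, N3=0, N4=1, N5=1, N6=1 → 1 — eliminated
Only N5 stuck-at-0 reproduces the observed 0.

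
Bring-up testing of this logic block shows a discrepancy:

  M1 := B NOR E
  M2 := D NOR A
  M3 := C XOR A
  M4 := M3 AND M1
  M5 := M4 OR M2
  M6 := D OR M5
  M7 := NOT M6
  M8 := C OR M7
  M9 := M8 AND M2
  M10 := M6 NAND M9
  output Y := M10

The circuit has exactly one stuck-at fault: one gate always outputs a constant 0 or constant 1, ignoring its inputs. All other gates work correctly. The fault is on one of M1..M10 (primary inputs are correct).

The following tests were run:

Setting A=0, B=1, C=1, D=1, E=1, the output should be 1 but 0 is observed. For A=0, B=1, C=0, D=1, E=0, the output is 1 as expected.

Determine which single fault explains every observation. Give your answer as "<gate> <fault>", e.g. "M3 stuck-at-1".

M2 stuck-at-1

Fault-free values for test 1 (A=0, B=1, C=1, D=1, E=1): M1=0, M2=0, M3=1, M4=0, M5=0, M6=1, M7=0, M8=1, M9=0, M10=1, giving Y=1. Observed 0.
Test 1: faults giving observed 0 are {M2 stuck-at-1, M9 stuck-at-1, M10 stuck-at-0}.
Test 2 (A=0, B=1, C=0, D=1, E=0): fault-free M1=0, M2=0, M3=0, M4=0, M5=0, M6=1, M7=0, M8=0, M9=0, M10=1 → 1; observed 1. Eliminates M9 stuck-at-1, M10 stuck-at-0.
Only M2 stuck-at-1 is consistent with every test.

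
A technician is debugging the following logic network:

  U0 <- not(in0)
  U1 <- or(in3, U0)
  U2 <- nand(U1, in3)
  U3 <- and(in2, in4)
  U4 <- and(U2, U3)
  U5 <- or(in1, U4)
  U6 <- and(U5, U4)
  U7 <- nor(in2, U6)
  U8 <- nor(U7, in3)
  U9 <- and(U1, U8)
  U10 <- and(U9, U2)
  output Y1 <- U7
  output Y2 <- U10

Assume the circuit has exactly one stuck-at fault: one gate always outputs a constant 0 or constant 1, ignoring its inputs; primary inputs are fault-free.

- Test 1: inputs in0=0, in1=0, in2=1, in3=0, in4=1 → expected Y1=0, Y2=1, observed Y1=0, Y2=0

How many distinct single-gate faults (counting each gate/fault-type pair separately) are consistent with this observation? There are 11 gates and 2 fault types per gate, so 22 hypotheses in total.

Fault-free: U0=1, U1=1, U2=1, U3=1, U4=1, U5=1, U6=1, U7=0, U8=1, U9=1, U10=1 → Y1=0, Y2=1. Observed Y1=0, Y2=0.
  U0: stuck-at-0 ✓; others ✗
  U1: stuck-at-0 ✓; others ✗
  U2: stuck-at-0 ✓; others ✗
  U3: none of the 2 fault types match ✗
  U4: none of the 2 fault types match ✗
  U5: none of the 2 fault types match ✗
  U6: none of the 2 fault types match ✗
  U7: none of the 2 fault types match ✗
  U8: stuck-at-0 ✓; others ✗
  U9: stuck-at-0 ✓; others ✗
  U10: stuck-at-0 ✓; others ✗
Consistent faults: {U0 stuck-at-0, U1 stuck-at-0, U2 stuck-at-0, U8 stuck-at-0, U9 stuck-at-0, U10 stuck-at-0} — 6 in all.

6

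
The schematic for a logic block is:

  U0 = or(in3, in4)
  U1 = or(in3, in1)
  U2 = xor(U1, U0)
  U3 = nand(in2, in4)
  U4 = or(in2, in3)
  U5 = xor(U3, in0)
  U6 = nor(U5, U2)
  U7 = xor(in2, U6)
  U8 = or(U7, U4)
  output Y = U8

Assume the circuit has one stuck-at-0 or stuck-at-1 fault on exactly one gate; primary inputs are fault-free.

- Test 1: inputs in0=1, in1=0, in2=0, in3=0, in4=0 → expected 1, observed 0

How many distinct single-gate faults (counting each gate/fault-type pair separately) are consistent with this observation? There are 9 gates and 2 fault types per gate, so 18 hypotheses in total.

Fault-free: U0=0, U1=0, U2=0, U3=1, U4=0, U5=0, U6=1, U7=1, U8=1 → 1. Observed 0.
  U0: stuck-at-1 ✓; others ✗
  U1: stuck-at-1 ✓; others ✗
  U2: stuck-at-1 ✓; others ✗
  U3: stuck-at-0 ✓; others ✗
  U4: none of the 2 fault types match ✗
  U5: stuck-at-1 ✓; others ✗
  U6: stuck-at-0 ✓; others ✗
  U7: stuck-at-0 ✓; others ✗
  U8: stuck-at-0 ✓; others ✗
Consistent faults: {U0 stuck-at-1, U1 stuck-at-1, U2 stuck-at-1, U3 stuck-at-0, U5 stuck-at-1, U6 stuck-at-0, U7 stuck-at-0, U8 stuck-at-0} — 8 in all.

8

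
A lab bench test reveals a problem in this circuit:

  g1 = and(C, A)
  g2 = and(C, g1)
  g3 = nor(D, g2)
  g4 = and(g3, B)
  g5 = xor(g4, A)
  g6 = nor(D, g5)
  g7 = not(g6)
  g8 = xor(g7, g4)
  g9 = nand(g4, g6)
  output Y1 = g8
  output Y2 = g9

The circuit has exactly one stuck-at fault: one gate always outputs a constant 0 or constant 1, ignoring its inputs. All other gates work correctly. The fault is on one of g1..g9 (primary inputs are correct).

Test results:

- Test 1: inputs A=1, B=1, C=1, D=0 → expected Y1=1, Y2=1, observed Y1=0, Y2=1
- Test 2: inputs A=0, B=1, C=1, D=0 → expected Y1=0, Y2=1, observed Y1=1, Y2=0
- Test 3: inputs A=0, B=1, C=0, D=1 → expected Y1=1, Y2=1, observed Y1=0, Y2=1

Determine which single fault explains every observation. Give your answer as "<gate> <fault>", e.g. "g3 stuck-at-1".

Fault-free values for test 1 (A=1, B=1, C=1, D=0): g1=1, g2=1, g3=0, g4=0, g5=1, g6=0, g7=1, g8=1, g9=1, giving Y1=1, Y2=1. Observed Y1=0, Y2=1.
Test 1: faults giving observed Y1=0, Y2=1 are {g5 stuck-at-0, g6 stuck-at-1, g7 stuck-at-0, g8 stuck-at-0}.
Test 2 (A=0, B=1, C=1, D=0): fault-free g1=0, g2=0, g3=1, g4=1, g5=1, g6=0, g7=1, g8=0, g9=1 → Y1=0, Y2=1; observed Y1=1, Y2=0. Eliminates g7 stuck-at-0, g8 stuck-at-0.
Test 3 (A=0, B=1, C=0, D=1): fault-free g1=0, g2=0, g3=0, g4=0, g5=0, g6=0, g7=1, g8=1, g9=1 → Y1=1, Y2=1; observed Y1=0, Y2=1. Eliminates g5 stuck-at-0.
Only g6 stuck-at-1 is consistent with every test.

g6 stuck-at-1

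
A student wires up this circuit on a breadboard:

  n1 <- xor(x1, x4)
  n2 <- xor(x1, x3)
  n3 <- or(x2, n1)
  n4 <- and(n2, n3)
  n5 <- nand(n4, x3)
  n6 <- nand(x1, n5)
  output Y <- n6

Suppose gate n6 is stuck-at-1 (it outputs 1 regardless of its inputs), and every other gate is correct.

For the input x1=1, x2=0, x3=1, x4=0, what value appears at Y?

Propagate with n6 forced: n1=1, n2=0, n3=1, n4=0, n5=1, n6=1 [stuck-at-1].
So Y = 1. (Without the fault it would be 0.)

1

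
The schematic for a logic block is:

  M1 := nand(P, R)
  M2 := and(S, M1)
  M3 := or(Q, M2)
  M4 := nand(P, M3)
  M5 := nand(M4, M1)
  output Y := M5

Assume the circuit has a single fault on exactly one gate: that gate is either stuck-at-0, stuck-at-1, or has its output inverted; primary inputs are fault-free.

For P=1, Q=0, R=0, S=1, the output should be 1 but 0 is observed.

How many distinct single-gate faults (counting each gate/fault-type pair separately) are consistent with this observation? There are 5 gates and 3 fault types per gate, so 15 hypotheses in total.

Fault-free: M1=1, M2=1, M3=1, M4=0, M5=1 → 1. Observed 0.
  M1: none of the 3 fault types match ✗
  M2: stuck-at-0, inverted output ✓; others ✗
  M3: stuck-at-0, inverted output ✓; others ✗
  M4: stuck-at-1, inverted output ✓; others ✗
  M5: stuck-at-0, inverted output ✓; others ✗
Consistent faults: {M2 stuck-at-0, M2 inverted output, M3 stuck-at-0, M3 inverted output, M4 stuck-at-1, M4 inverted output, M5 stuck-at-0, M5 inverted output} — 8 in all.

8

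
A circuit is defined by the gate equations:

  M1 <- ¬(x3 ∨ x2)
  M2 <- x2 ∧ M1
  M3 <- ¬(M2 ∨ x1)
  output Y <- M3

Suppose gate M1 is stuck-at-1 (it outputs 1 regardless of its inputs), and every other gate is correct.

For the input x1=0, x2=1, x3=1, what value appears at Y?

Propagate with M1 forced: M1=1 [stuck-at-1], M2=1, M3=0.
So Y = 0. (Without the fault it would be 1.)

0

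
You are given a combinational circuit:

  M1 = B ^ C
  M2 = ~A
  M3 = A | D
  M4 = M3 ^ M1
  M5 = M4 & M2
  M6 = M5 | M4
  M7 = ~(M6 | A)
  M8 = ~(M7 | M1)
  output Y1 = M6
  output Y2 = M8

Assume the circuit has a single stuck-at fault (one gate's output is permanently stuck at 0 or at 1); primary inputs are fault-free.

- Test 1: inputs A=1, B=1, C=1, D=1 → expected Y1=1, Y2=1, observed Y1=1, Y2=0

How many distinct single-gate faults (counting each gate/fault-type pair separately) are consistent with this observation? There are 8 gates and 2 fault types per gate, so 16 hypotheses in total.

2

Fault-free: M1=0, M2=0, M3=1, M4=1, M5=0, M6=1, M7=0, M8=1 → Y1=1, Y2=1. Observed Y1=1, Y2=0.
  M1: none of the 2 fault types match ✗
  M2: none of the 2 fault types match ✗
  M3: none of the 2 fault types match ✗
  M4: none of the 2 fault types match ✗
  M5: none of the 2 fault types match ✗
  M6: none of the 2 fault types match ✗
  M7: stuck-at-1 ✓; others ✗
  M8: stuck-at-0 ✓; others ✗
Consistent faults: {M7 stuck-at-1, M8 stuck-at-0} — 2 in all.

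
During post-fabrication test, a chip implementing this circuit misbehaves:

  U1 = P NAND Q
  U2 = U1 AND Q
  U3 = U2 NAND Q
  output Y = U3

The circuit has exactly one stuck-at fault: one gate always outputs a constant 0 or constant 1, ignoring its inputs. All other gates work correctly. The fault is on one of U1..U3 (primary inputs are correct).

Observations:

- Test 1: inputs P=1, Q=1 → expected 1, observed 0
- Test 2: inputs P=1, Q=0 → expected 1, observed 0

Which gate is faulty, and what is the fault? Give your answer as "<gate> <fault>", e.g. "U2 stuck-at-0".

Fault-free values for test 1 (P=1, Q=1): U1=0, U2=0, U3=1, giving Y=1. Observed 0.
Test 1: faults giving observed 0 are {U1 stuck-at-1, U2 stuck-at-1, U3 stuck-at-0}.
Test 2 (P=1, Q=0): fault-free U1=1, U2=0, U3=1 → 1; observed 0. Eliminates U1 stuck-at-1, U2 stuck-at-1.
Only U3 stuck-at-0 is consistent with every test.

U3 stuck-at-0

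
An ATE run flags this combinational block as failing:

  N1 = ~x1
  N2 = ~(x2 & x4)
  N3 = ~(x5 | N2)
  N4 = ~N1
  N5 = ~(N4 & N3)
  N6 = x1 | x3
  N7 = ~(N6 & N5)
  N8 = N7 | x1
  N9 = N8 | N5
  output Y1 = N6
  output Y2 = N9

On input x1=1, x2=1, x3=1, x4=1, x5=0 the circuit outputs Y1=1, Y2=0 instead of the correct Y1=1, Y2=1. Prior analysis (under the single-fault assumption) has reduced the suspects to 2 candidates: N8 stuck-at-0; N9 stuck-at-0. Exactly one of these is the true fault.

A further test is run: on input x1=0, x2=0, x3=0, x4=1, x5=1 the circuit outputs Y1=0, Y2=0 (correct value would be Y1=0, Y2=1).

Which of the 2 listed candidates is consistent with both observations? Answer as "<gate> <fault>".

Evaluate each candidate on input x1=0, x2=0, x3=0, x4=1, x5=1:
  N8 stuck-at-0: N1=1, N2=1, N3=0, N4=0, N5=1, N6=0, N7=1, N8=0 [stuck-at-0], N9=1 → Y1=0, Y2=1 — eliminated
  N9 stuck-at-0: N1=1, N2=1, N3=0, N4=0, N5=1, N6=0, N7=1, N8=1, N9=0 [stuck-at-0] → Y1=0, Y2=0 — matches
Only N9 stuck-at-0 reproduces the observed Y1=0, Y2=0.

N9 stuck-at-0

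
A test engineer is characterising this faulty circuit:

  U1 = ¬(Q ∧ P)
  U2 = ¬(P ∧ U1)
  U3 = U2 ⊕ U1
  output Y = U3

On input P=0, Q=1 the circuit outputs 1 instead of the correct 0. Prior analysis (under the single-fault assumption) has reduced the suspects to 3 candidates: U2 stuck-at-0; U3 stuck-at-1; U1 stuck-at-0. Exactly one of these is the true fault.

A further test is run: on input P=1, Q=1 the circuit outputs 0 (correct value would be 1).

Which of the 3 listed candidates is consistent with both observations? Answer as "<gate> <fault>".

U2 stuck-at-0

Evaluate each candidate on input P=1, Q=1:
  U2 stuck-at-0: U1=0, U2=0 [stuck-at-0], U3=0 → 0 — matches
  U3 stuck-at-1: U1=0, U2=1, U3=1 [stuck-at-1] → 1 — eliminated
  U1 stuck-at-0: U1=0 [stuck-at-0], U2=1, U3=1 → 1 — eliminated
Only U2 stuck-at-0 reproduces the observed 0.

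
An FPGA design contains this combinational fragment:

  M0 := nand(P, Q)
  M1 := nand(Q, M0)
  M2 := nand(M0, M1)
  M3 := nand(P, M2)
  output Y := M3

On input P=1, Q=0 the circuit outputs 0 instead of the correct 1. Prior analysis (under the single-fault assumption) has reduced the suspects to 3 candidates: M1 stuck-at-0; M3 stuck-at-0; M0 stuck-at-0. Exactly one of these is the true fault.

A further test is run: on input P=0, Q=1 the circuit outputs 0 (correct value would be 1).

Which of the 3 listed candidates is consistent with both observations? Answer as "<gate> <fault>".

M3 stuck-at-0

Evaluate each candidate on input P=0, Q=1:
  M1 stuck-at-0: M0=1, M1=0 [stuck-at-0], M2=1, M3=1 → 1 — eliminated
  M3 stuck-at-0: M0=1, M1=0, M2=1, M3=0 [stuck-at-0] → 0 — matches
  M0 stuck-at-0: M0=0 [stuck-at-0], M1=1, M2=1, M3=1 → 1 — eliminated
Only M3 stuck-at-0 reproduces the observed 0.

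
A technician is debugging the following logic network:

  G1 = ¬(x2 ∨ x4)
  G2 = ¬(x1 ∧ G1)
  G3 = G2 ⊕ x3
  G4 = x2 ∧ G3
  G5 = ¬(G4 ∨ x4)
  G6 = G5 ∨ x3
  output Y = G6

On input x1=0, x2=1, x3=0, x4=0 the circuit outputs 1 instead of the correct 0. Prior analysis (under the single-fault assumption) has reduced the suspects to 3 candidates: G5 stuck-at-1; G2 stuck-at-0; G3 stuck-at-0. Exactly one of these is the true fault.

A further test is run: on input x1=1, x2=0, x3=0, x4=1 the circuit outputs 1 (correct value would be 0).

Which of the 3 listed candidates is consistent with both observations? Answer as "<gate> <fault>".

Evaluate each candidate on input x1=1, x2=0, x3=0, x4=1:
  G5 stuck-at-1: G1=0, G2=1, G3=1, G4=0, G5=1 [stuck-at-1], G6=1 → 1 — matches
  G2 stuck-at-0: G1=0, G2=0 [stuck-at-0], G3=0, G4=0, G5=0, G6=0 → 0 — eliminated
  G3 stuck-at-0: G1=0, G2=1, G3=0 [stuck-at-0], G4=0, G5=0, G6=0 → 0 — eliminated
Only G5 stuck-at-1 reproduces the observed 1.

G5 stuck-at-1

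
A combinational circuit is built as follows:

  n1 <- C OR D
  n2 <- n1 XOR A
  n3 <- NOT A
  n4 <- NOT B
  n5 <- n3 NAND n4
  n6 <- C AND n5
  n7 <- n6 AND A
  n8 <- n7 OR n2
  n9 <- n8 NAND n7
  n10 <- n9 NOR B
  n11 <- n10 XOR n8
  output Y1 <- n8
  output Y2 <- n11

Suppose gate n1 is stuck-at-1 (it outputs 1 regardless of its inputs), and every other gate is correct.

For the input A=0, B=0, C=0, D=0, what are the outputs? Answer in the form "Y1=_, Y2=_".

Propagate with n1 forced: n1=1 [stuck-at-1], n2=1, n3=1, n4=1, n5=0, n6=0, n7=0, n8=1, n9=1, n10=0, n11=1.
So the outputs are Y1=1, Y2=1. (Without the fault they would be Y1=0, Y2=0.)

Y1=1, Y2=1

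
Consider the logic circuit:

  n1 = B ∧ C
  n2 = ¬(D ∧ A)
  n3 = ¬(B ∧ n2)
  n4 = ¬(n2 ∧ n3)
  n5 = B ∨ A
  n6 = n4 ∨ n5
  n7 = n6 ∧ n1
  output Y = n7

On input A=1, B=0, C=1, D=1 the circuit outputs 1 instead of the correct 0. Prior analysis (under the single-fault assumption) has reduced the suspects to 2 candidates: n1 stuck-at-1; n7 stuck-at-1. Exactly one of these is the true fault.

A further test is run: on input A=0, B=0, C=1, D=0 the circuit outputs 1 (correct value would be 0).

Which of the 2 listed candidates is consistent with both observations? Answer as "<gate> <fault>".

n7 stuck-at-1

Evaluate each candidate on input A=0, B=0, C=1, D=0:
  n1 stuck-at-1: n1=1 [stuck-at-1], n2=1, n3=1, n4=0, n5=0, n6=0, n7=0 → 0 — eliminated
  n7 stuck-at-1: n1=0, n2=1, n3=1, n4=0, n5=0, n6=0, n7=1 [stuck-at-1] → 1 — matches
Only n7 stuck-at-1 reproduces the observed 1.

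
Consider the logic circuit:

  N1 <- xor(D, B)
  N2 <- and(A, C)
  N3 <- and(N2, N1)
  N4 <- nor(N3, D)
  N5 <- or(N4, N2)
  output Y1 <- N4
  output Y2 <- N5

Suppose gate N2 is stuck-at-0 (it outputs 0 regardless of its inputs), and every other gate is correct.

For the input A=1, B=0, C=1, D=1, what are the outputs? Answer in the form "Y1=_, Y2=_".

Propagate with N2 forced: N1=1, N2=0 [stuck-at-0], N3=0, N4=0, N5=0.
So the outputs are Y1=0, Y2=0. (Without the fault they would be Y1=0, Y2=1.)

Y1=0, Y2=0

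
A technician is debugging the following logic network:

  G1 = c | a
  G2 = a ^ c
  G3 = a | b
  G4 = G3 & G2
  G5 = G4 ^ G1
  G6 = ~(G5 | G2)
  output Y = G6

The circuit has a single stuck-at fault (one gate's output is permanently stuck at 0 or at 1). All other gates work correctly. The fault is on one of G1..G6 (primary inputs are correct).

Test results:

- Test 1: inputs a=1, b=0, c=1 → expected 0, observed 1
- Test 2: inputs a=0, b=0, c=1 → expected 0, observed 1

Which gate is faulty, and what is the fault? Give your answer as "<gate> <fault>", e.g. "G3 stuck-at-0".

Fault-free values for test 1 (a=1, b=0, c=1): G1=1, G2=0, G3=1, G4=0, G5=1, G6=0, giving Y=0. Observed 1.
Test 1: faults giving observed 1 are {G1 stuck-at-0, G4 stuck-at-1, G5 stuck-at-0, G6 stuck-at-1}.
Test 2 (a=0, b=0, c=1): fault-free G1=1, G2=1, G3=0, G4=0, G5=1, G6=0 → 0; observed 1. Eliminates G1 stuck-at-0, G4 stuck-at-1, G5 stuck-at-0.
Only G6 stuck-at-1 is consistent with every test.

G6 stuck-at-1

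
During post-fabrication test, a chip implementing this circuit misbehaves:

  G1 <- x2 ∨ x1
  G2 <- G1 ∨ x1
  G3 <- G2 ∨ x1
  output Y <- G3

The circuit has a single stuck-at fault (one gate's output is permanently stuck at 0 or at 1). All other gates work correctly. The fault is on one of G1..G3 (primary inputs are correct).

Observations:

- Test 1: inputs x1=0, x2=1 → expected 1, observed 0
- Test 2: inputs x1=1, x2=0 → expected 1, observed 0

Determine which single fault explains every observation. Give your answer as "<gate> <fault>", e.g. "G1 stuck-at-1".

Fault-free values for test 1 (x1=0, x2=1): G1=1, G2=1, G3=1, giving Y=1. Observed 0.
Test 1: faults giving observed 0 are {G1 stuck-at-0, G2 stuck-at-0, G3 stuck-at-0}.
Test 2 (x1=1, x2=0): fault-free G1=1, G2=1, G3=1 → 1; observed 0. Eliminates G1 stuck-at-0, G2 stuck-at-0.
Only G3 stuck-at-0 is consistent with every test.

G3 stuck-at-0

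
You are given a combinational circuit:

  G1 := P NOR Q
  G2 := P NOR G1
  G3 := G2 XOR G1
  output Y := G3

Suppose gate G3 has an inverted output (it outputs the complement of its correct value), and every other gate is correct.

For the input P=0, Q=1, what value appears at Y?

0

Propagate with G3 forced: G1=0, G2=1, G3=0 [inverted output].
So Y = 0. (Without the fault it would be 1.)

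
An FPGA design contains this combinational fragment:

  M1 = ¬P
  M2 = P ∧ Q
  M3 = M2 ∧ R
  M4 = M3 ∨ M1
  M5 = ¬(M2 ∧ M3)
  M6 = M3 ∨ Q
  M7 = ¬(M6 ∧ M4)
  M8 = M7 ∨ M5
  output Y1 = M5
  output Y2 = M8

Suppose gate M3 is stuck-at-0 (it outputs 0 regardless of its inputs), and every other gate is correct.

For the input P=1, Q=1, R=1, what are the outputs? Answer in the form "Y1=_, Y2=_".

Propagate with M3 forced: M1=0, M2=1, M3=0 [stuck-at-0], M4=0, M5=1, M6=1, M7=1, M8=1.
So the outputs are Y1=1, Y2=1. (Without the fault they would be Y1=0, Y2=0.)

Y1=1, Y2=1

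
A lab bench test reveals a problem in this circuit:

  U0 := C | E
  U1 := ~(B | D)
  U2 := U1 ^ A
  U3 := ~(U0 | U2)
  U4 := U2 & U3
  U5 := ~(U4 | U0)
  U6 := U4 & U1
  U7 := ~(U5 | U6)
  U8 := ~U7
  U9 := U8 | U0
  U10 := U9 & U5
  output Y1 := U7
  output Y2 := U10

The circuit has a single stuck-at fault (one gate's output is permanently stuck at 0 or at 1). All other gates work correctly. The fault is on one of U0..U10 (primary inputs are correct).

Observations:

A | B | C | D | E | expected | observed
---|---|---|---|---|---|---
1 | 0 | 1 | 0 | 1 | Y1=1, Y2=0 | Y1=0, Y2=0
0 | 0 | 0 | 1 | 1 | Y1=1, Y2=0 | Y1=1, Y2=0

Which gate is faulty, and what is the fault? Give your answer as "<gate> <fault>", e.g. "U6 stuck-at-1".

Fault-free values for test 1 (A=1, B=0, C=1, D=0, E=1): U0=1, U1=1, U2=0, U3=0, U4=0, U5=0, U6=0, U7=1, U8=0, U9=1, U10=0, giving Y1=1, Y2=0. Observed Y1=0, Y2=0.
Test 1: faults giving observed Y1=0, Y2=0 are {U4 stuck-at-1, U6 stuck-at-1, U7 stuck-at-0}.
Test 2 (A=0, B=0, C=0, D=1, E=1): fault-free U0=1, U1=0, U2=0, U3=0, U4=0, U5=0, U6=0, U7=1, U8=0, U9=1, U10=0 → Y1=1, Y2=0; observed Y1=1, Y2=0. Eliminates U6 stuck-at-1, U7 stuck-at-0.
Only U4 stuck-at-1 is consistent with every test.

U4 stuck-at-1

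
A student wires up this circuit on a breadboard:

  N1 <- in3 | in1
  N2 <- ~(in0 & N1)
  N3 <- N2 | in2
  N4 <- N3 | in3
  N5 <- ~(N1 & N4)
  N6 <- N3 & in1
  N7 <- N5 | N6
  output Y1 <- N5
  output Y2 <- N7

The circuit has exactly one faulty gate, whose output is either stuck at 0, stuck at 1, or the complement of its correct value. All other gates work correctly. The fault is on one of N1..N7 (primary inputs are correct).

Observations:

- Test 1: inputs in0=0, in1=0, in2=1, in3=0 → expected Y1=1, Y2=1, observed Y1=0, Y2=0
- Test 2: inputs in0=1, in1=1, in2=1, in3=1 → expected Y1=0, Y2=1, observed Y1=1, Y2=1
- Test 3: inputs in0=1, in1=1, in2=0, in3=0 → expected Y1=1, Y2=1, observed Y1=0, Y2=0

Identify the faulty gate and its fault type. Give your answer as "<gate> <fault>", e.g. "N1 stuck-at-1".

Fault-free values for test 1 (in0=0, in1=0, in2=1, in3=0): N1=0, N2=1, N3=1, N4=1, N5=1, N6=0, N7=1, giving Y1=1, Y2=1. Observed Y1=0, Y2=0.
Test 1: faults giving observed Y1=0, Y2=0 are {N1 stuck-at-1, N1 inverted output, N5 stuck-at-0, N5 inverted output}.
Test 2 (in0=1, in1=1, in2=1, in3=1): fault-free N1=1, N2=0, N3=1, N4=1, N5=0, N6=1, N7=1 → Y1=0, Y2=1; observed Y1=1, Y2=1. Eliminates N1 stuck-at-1, N5 stuck-at-0.
Test 3 (in0=1, in1=1, in2=0, in3=0): fault-free N1=1, N2=0, N3=0, N4=0, N5=1, N6=0, N7=1 → Y1=1, Y2=1; observed Y1=0, Y2=0. Eliminates N1 inverted output.
Only N5 inverted output is consistent with every test.

N5 inverted output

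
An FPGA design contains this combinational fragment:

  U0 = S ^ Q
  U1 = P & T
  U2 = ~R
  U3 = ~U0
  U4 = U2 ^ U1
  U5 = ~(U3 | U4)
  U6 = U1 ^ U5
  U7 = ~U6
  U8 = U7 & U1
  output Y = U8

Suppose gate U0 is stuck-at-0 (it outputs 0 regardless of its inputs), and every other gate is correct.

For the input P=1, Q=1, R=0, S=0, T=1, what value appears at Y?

0

Propagate with U0 forced: U0=0 [stuck-at-0], U1=1, U2=1, U3=1, U4=0, U5=0, U6=1, U7=0, U8=0.
So Y = 0. (Without the fault it would be 1.)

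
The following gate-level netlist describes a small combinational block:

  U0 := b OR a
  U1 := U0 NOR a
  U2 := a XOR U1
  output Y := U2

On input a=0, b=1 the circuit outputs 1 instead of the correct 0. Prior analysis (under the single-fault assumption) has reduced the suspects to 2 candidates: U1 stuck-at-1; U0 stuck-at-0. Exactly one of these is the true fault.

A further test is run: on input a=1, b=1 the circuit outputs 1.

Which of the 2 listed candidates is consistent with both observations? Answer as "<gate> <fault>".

Evaluate each candidate on input a=1, b=1:
  U1 stuck-at-1: U0=1, U1=1 [stuck-at-1], U2=0 → 0 — eliminated
  U0 stuck-at-0: U0=0 [stuck-at-0], U1=0, U2=1 → 1 — matches
Only U0 stuck-at-0 reproduces the observed 1.

U0 stuck-at-0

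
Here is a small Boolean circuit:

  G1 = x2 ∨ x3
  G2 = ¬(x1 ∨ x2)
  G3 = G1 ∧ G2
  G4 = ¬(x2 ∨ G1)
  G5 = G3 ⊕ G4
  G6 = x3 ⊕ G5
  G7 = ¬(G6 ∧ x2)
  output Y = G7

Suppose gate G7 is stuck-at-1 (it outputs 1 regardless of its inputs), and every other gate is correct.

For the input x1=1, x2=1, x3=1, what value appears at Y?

Propagate with G7 forced: G1=1, G2=0, G3=0, G4=0, G5=0, G6=1, G7=1 [stuck-at-1].
So Y = 1. (Without the fault it would be 0.)

1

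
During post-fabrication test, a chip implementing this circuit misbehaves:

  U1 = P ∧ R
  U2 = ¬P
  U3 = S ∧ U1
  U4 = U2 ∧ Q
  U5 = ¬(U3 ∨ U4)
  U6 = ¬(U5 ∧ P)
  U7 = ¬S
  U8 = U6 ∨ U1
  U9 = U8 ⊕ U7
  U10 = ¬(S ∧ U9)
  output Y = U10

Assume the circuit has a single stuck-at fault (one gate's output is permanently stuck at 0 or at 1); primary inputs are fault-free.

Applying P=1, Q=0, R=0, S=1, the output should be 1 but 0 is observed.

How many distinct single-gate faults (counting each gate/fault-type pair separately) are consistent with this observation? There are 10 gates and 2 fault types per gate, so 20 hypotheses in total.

Fault-free: U1=0, U2=0, U3=0, U4=0, U5=1, U6=0, U7=0, U8=0, U9=0, U10=1 → 1. Observed 0.
  U1: stuck-at-1 ✓; others ✗
  U2: none of the 2 fault types match ✗
  U3: stuck-at-1 ✓; others ✗
  U4: stuck-at-1 ✓; others ✗
  U5: stuck-at-0 ✓; others ✗
  U6: stuck-at-1 ✓; others ✗
  U7: stuck-at-1 ✓; others ✗
  U8: stuck-at-1 ✓; others ✗
  U9: stuck-at-1 ✓; others ✗
  U10: stuck-at-0 ✓; others ✗
Consistent faults: {U1 stuck-at-1, U3 stuck-at-1, U4 stuck-at-1, U5 stuck-at-0, U6 stuck-at-1, U7 stuck-at-1, U8 stuck-at-1, U9 stuck-at-1, U10 stuck-at-0} — 9 in all.

9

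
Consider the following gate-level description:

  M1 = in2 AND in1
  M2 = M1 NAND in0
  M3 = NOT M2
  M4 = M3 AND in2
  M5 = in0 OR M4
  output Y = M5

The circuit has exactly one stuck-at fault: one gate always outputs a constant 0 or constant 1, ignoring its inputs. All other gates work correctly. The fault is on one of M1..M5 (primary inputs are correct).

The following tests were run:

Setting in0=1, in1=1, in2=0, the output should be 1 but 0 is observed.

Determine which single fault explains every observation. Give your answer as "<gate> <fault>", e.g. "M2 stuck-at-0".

M5 stuck-at-0

Fault-free values for test 1 (in0=1, in1=1, in2=0): M1=0, M2=1, M3=0, M4=0, M5=1, giving Y=1. Observed 0.
Test 1: faults giving observed 0 are {M5 stuck-at-0}.
Only M5 stuck-at-0 is consistent with every test.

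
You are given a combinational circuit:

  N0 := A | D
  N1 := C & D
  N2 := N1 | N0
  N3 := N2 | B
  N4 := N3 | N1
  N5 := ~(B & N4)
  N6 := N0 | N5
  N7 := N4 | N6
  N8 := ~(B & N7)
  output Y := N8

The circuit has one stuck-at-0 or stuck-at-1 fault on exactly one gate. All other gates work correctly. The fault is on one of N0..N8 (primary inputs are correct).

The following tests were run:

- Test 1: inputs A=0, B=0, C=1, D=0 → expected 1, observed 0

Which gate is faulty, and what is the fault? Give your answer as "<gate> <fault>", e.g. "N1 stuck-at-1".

N8 stuck-at-0

Fault-free values for test 1 (A=0, B=0, C=1, D=0): N0=0, N1=0, N2=0, N3=0, N4=0, N5=1, N6=1, N7=1, N8=1, giving Y=1. Observed 0.
Test 1: faults giving observed 0 are {N8 stuck-at-0}.
Only N8 stuck-at-0 is consistent with every test.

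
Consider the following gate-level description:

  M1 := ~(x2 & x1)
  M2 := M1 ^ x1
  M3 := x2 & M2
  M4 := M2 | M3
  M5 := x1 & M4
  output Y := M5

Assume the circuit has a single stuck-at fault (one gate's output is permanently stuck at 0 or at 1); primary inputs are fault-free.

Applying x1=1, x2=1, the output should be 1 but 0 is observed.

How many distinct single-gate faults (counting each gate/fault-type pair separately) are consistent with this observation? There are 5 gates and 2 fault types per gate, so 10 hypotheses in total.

Fault-free: M1=0, M2=1, M3=1, M4=1, M5=1 → 1. Observed 0.
  M1 stuck-at-0: output 1 ✗
  M1 stuck-at-1: output 0 ✓
  M2 stuck-at-0: output 0 ✓
  M2 stuck-at-1: output 1 ✗
  M3 stuck-at-0: output 1 ✗
  M3 stuck-at-1: output 1 ✗
  M4 stuck-at-0: output 0 ✓
  M4 stuck-at-1: output 1 ✗
  M5 stuck-at-0: output 0 ✓
  M5 stuck-at-1: output 1 ✗
Consistent faults: {M1 stuck-at-1, M2 stuck-at-0, M4 stuck-at-0, M5 stuck-at-0} — 4 in all.

4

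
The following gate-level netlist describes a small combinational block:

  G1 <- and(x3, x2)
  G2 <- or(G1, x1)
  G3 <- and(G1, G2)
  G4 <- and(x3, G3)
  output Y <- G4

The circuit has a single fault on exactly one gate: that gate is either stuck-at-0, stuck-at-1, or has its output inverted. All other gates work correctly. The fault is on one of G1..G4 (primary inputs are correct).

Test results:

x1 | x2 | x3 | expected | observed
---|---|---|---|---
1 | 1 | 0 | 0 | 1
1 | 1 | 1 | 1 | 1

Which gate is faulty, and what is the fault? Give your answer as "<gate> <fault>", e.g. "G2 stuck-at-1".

G4 stuck-at-1

Fault-free values for test 1 (x1=1, x2=1, x3=0): G1=0, G2=1, G3=0, G4=0, giving Y=0. Observed 1.
Test 1: faults giving observed 1 are {G4 stuck-at-1, G4 inverted output}.
Test 2 (x1=1, x2=1, x3=1): fault-free G1=1, G2=1, G3=1, G4=1 → 1; observed 1. Eliminates G4 inverted output.
Only G4 stuck-at-1 is consistent with every test.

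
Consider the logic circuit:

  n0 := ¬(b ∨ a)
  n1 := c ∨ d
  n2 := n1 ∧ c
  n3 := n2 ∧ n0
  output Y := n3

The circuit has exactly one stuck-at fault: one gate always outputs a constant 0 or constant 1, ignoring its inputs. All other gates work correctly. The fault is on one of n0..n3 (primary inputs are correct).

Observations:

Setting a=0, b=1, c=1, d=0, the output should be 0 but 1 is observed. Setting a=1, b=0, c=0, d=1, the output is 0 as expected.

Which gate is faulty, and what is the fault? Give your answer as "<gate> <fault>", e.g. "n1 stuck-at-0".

Fault-free values for test 1 (a=0, b=1, c=1, d=0): n0=0, n1=1, n2=1, n3=0, giving Y=0. Observed 1.
Test 1: faults giving observed 1 are {n0 stuck-at-1, n3 stuck-at-1}.
Test 2 (a=1, b=0, c=0, d=1): fault-free n0=0, n1=1, n2=0, n3=0 → 0; observed 0. Eliminates n3 stuck-at-1.
Only n0 stuck-at-1 is consistent with every test.

n0 stuck-at-1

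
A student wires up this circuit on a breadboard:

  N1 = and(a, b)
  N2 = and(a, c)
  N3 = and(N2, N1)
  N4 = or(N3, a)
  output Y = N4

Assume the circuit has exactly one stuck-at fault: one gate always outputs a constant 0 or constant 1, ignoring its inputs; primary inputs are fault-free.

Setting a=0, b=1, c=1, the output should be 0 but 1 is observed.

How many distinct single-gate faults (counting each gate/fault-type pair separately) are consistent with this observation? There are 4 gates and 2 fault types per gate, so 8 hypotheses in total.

Fault-free: N1=0, N2=0, N3=0, N4=0 → 0. Observed 1.
  N1 stuck-at-0: output 0 ✗
  N1 stuck-at-1: output 0 ✗
  N2 stuck-at-0: output 0 ✗
  N2 stuck-at-1: output 0 ✗
  N3 stuck-at-0: output 0 ✗
  N3 stuck-at-1: output 1 ✓
  N4 stuck-at-0: output 0 ✗
  N4 stuck-at-1: output 1 ✓
Consistent faults: {N3 stuck-at-1, N4 stuck-at-1} — 2 in all.

2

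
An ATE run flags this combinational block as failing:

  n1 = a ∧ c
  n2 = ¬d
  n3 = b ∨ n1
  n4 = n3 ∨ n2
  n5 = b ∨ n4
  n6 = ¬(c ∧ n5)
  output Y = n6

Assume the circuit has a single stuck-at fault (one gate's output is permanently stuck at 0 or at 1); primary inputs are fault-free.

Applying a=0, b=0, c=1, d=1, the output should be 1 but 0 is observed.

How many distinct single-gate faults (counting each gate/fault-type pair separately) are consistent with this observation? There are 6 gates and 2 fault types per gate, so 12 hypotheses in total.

Fault-free: n1=0, n2=0, n3=0, n4=0, n5=0, n6=1 → 1. Observed 0.
  n1 stuck-at-0: output 1 ✗
  n1 stuck-at-1: output 0 ✓
  n2 stuck-at-0: output 1 ✗
  n2 stuck-at-1: output 0 ✓
  n3 stuck-at-0: output 1 ✗
  n3 stuck-at-1: output 0 ✓
  n4 stuck-at-0: output 1 ✗
  n4 stuck-at-1: output 0 ✓
  n5 stuck-at-0: output 1 ✗
  n5 stuck-at-1: output 0 ✓
  n6 stuck-at-0: output 0 ✓
  n6 stuck-at-1: output 1 ✗
Consistent faults: {n1 stuck-at-1, n2 stuck-at-1, n3 stuck-at-1, n4 stuck-at-1, n5 stuck-at-1, n6 stuck-at-0} — 6 in all.

6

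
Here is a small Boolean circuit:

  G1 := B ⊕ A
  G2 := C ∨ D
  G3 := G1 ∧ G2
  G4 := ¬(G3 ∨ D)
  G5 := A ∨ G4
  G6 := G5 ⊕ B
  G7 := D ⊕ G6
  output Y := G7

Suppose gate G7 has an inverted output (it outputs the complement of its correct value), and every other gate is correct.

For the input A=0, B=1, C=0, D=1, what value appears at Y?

Propagate with G7 forced: G1=1, G2=1, G3=1, G4=0, G5=0, G6=1, G7=1 [inverted output].
So Y = 1. (Without the fault it would be 0.)

1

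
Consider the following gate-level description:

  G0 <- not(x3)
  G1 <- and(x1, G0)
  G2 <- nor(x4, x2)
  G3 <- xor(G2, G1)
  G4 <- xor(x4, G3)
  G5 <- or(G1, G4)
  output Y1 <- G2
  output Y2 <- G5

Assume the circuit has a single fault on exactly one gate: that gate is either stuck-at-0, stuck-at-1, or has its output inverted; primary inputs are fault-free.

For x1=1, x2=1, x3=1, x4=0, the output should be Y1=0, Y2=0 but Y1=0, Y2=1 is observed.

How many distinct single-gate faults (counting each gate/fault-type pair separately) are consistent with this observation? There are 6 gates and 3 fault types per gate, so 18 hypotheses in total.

10

Fault-free: G0=0, G1=0, G2=0, G3=0, G4=0, G5=0 → Y1=0, Y2=0. Observed Y1=0, Y2=1.
  G0: stuck-at-1, inverted output ✓; others ✗
  G1: stuck-at-1, inverted output ✓; others ✗
  G2: none of the 3 fault types match ✗
  G3: stuck-at-1, inverted output ✓; others ✗
  G4: stuck-at-1, inverted output ✓; others ✗
  G5: stuck-at-1, inverted output ✓; others ✗
Consistent faults: {G0 stuck-at-1, G0 inverted output, G1 stuck-at-1, G1 inverted output, G3 stuck-at-1, G3 inverted output, G4 stuck-at-1, G4 inverted output, G5 stuck-at-1, G5 inverted output} — 10 in all.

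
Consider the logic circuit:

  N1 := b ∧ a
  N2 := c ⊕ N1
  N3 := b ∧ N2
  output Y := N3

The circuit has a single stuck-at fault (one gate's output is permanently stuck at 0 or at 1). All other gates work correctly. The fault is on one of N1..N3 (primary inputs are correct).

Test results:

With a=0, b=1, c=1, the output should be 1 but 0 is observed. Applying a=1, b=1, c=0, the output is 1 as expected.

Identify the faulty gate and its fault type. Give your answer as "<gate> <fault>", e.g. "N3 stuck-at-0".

Fault-free values for test 1 (a=0, b=1, c=1): N1=0, N2=1, N3=1, giving Y=1. Observed 0.
Test 1: faults giving observed 0 are {N1 stuck-at-1, N2 stuck-at-0, N3 stuck-at-0}.
Test 2 (a=1, b=1, c=0): fault-free N1=1, N2=1, N3=1 → 1; observed 1. Eliminates N2 stuck-at-0, N3 stuck-at-0.
Only N1 stuck-at-1 is consistent with every test.

N1 stuck-at-1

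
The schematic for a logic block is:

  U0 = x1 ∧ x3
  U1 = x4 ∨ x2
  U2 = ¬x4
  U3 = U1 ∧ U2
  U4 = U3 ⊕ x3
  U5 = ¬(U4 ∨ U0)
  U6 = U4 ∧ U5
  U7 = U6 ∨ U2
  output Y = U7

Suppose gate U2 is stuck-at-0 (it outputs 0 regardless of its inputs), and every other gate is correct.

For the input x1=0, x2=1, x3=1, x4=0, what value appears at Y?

Propagate with U2 forced: U0=0, U1=1, U2=0 [stuck-at-0], U3=0, U4=1, U5=0, U6=0, U7=0.
So Y = 0. (Without the fault it would be 1.)

0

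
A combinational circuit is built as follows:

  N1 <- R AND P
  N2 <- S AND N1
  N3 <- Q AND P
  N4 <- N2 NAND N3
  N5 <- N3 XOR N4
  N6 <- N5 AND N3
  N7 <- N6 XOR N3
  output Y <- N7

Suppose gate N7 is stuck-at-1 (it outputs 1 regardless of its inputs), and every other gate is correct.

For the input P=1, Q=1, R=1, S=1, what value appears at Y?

1

Propagate with N7 forced: N1=1, N2=1, N3=1, N4=0, N5=1, N6=1, N7=1 [stuck-at-1].
So Y = 1. (Without the fault it would be 0.)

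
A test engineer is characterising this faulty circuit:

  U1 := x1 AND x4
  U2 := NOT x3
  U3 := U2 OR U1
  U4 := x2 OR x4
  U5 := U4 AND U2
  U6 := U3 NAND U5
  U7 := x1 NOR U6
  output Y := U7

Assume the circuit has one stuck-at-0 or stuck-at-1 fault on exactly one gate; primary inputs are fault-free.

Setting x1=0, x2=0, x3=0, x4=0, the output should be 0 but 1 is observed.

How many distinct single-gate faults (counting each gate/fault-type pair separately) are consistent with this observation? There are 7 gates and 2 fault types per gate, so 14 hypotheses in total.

4

Fault-free: U1=0, U2=1, U3=1, U4=0, U5=0, U6=1, U7=0 → 0. Observed 1.
  U1 stuck-at-0: output 0 ✗
  U1 stuck-at-1: output 0 ✗
  U2 stuck-at-0: output 0 ✗
  U2 stuck-at-1: output 0 ✗
  U3 stuck-at-0: output 0 ✗
  U3 stuck-at-1: output 0 ✗
  U4 stuck-at-0: output 0 ✗
  U4 stuck-at-1: output 1 ✓
  U5 stuck-at-0: output 0 ✗
  U5 stuck-at-1: output 1 ✓
  U6 stuck-at-0: output 1 ✓
  U6 stuck-at-1: output 0 ✗
  U7 stuck-at-0: output 0 ✗
  U7 stuck-at-1: output 1 ✓
Consistent faults: {U4 stuck-at-1, U5 stuck-at-1, U6 stuck-at-0, U7 stuck-at-1} — 4 in all.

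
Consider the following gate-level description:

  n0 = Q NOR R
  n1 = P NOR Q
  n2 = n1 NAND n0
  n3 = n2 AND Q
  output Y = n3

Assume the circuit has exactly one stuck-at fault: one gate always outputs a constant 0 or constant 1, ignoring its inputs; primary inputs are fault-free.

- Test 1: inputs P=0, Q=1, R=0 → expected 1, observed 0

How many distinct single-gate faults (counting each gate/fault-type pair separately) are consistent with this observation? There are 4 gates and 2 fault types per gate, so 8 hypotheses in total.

Fault-free: n0=0, n1=0, n2=1, n3=1 → 1. Observed 0.
  n0 stuck-at-0: output 1 ✗
  n0 stuck-at-1: output 1 ✗
  n1 stuck-at-0: output 1 ✗
  n1 stuck-at-1: output 1 ✗
  n2 stuck-at-0: output 0 ✓
  n2 stuck-at-1: output 1 ✗
  n3 stuck-at-0: output 0 ✓
  n3 stuck-at-1: output 1 ✗
Consistent faults: {n2 stuck-at-0, n3 stuck-at-0} — 2 in all.

2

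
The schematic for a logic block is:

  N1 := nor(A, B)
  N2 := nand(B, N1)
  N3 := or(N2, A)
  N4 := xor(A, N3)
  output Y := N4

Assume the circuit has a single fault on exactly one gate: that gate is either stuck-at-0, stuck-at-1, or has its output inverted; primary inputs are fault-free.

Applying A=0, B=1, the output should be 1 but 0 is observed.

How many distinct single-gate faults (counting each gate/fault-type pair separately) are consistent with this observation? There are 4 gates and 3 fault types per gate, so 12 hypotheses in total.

8

Fault-free: N1=0, N2=1, N3=1, N4=1 → 1. Observed 0.
  N1 stuck-at-0: output 1 ✗
  N1 stuck-at-1: output 0 ✓
  N1 inverted output: output 0 ✓
  N2 stuck-at-0: output 0 ✓
  N2 stuck-at-1: output 1 ✗
  N2 inverted output: output 0 ✓
  N3 stuck-at-0: output 0 ✓
  N3 stuck-at-1: output 1 ✗
  N3 inverted output: output 0 ✓
  N4 stuck-at-0: output 0 ✓
  N4 stuck-at-1: output 1 ✗
  N4 inverted output: output 0 ✓
Consistent faults: {N1 stuck-at-1, N1 inverted output, N2 stuck-at-0, N2 inverted output, N3 stuck-at-0, N3 inverted output, N4 stuck-at-0, N4 inverted output} — 8 in all.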